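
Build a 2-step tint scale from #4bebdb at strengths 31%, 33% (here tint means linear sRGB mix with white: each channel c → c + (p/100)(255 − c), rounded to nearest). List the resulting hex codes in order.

#4bebdb is rgb(75, 235, 219).
31%: (75 + 55.8 = 130.8→131, 235 + 6.2 = 241.2→241, 219 + 11.16 = 230.16→230) → #83f1e6
33%: (75 + 59.4 = 134.4→134, 235 + 6.6 = 241.6→242, 219 + 11.88 = 230.88→231) → #86f2e7

#83f1e6, #86f2e7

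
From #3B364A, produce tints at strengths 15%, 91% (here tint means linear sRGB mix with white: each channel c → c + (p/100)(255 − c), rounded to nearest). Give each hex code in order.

#585465, #EDEDEF

#3B364A is rgb(59, 54, 74).
15%: (59 + 29.4 = 88.4→88, 54 + 30.15 = 84.15→84, 74 + 27.15 = 101.15→101) → #585465
91%: (59 + 178.36 = 237.36→237, 54 + 182.91 = 236.91→237, 74 + 164.71 = 238.71→239) → #EDEDEF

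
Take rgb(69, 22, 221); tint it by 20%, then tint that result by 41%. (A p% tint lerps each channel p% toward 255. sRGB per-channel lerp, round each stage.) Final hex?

#a791ef

A 20% tint moves each channel 20% toward 255:
  R: 69 + 0.2×(255−69) = 69 + 37.2 = 106.2 → 106
  G: 22 + 0.2×(255−22) = 22 + 46.6 = 68.6 → 69
  B: 221 + 0.2×(255−221) = 221 + 6.8 = 227.8 → 228
After the tint: rgb(106, 69, 228) = #6a45e4.
Per channel, c → c + 0.41(255 − c):
  R: 106 + 0.41×(255−106) = 106 + 61.09 = 167.09 → 167
  G: 69 + 0.41×(255−69) = 69 + 76.26 = 145.26 → 145
  B: 228 + 0.41×(255−228) = 228 + 11.07 = 239.07 → 239
rgb(167, 145, 239) = #a791ef.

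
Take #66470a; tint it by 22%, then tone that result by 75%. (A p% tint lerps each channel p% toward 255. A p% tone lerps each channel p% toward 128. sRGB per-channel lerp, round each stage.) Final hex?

#827c70

#66470a is rgb(102, 71, 10).
Per channel, c → c + 0.22(255 − c):
  R: 102 + 33.66 = 135.66 → 136
  G: 71 + 0.22×(255−71) = 71 + 40.48 = 111.48 → 111
  B: 10 + 0.22×(255−10) = 10 + 53.9 = 63.9 → 64
After the tint: rgb(136, 111, 64) = #886f40.
Lerp each channel 75% toward 128:
  R: 136 + 0.75×(128−136) = 136 − 6 = 130 → 130
  G: 111 + 0.75×(128−111) = 111 + 12.75 = 123.75 → 124
  B: 64 + 0.75×(128−64) = 64 + 48 = 112 → 112
rgb(130, 124, 112) = #827c70.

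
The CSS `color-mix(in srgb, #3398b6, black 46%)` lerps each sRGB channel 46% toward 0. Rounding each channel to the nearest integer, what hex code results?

#1c5262

#3398b6 is rgb(51, 152, 182).
Per channel, c → c + 0.46(0 − c):
  R: 51 + 0.46×(0−51) = 51 − 23.46 = 27.54 → 28
  G: 152 + 0.46×(0−152) = 152 − 69.92 = 82.08 → 82
  B: 182 + 0.46×(0−182) = 182 − 83.72 = 98.28 → 98
rgb(28, 82, 98) = #1c5262.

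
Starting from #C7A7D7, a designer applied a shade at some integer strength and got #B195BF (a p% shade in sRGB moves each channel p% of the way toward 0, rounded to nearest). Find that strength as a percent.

#C7A7D7 is rgb(199, 167, 215); #B195BF is rgb(177, 149, 191).
On the B channel (widest range): 191 ≈ 215 + (p/100)(0 − 215), so p ≈ 100×(191 − 215)/(0 − 215) = -2400/-215 = 11.16.
p = 11 reproduces all three channels after rounding.

11%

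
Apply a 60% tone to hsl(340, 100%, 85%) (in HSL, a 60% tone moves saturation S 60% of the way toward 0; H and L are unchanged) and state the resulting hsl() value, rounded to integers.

S moves 60% from 100 toward 0: 100 − 60 = 40 → 40.
H and L are unchanged.

hsl(340, 40%, 85%)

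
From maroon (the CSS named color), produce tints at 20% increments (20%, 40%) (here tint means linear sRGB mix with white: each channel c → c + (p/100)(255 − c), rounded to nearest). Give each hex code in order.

CSS maroon is rgb(128, 0, 0).
20%: (128 + 25.4 = 153.4→153, 0 + 51 = 51→51, 0 + 51 = 51→51) → #993333
40%: (128 + 50.8 = 178.8→179, 0 + 102 = 102→102, 0 + 102 = 102→102) → #B36666

#993333, #B36666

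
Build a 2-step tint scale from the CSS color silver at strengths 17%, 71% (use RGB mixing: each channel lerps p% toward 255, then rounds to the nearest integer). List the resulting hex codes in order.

#cbcbcb, #ededed

CSS silver is rgb(192, 192, 192).
17%: (192 + 10.71 = 202.71→203, 192 + 10.71 = 202.71→203, 192 + 10.71 = 202.71→203) → #cbcbcb
71%: (192 + 44.73 = 236.73→237, 192 + 44.73 = 236.73→237, 192 + 44.73 = 236.73→237) → #ededed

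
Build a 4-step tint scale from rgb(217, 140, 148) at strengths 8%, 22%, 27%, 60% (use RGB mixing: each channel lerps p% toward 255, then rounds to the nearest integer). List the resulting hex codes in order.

8%: (217 + 3.04 = 220.04→220, 140 + 9.2 = 149.2→149, 148 + 8.56 = 156.56→157) → #DC959D
22%: (217 + 8.36 = 225.36→225, 140 + 25.3 = 165.3→165, 148 + 23.54 = 171.54→172) → #E1A5AC
27%: (217 + 10.26 = 227.26→227, 140 + 31.05 = 171.05→171, 148 + 28.89 = 176.89→177) → #E3ABB1
60%: (217 + 22.8 = 239.8→240, 140 + 69 = 209→209, 148 + 64.2 = 212.2→212) → #F0D1D4

#DC959D, #E1A5AC, #E3ABB1, #F0D1D4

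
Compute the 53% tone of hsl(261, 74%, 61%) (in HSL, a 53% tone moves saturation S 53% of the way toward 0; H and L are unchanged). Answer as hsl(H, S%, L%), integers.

hsl(261, 35%, 61%)

S moves 53% from 74 toward 0: 74 − 39.22 = 34.78 → 35.
H and L are unchanged.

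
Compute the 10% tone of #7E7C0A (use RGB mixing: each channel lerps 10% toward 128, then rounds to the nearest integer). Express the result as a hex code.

#7E7C16

#7E7C0A is rgb(126, 124, 10).
A 10% tone moves each channel 10% toward 128:
  R: 126 + 0.2 = 126.2 → 126
  G: 124 + 0.1×(128−124) = 124 + 0.4 = 124.4 → 124
  B: 10 + 11.8 = 21.8 → 22
rgb(126, 124, 22) = #7E7C16.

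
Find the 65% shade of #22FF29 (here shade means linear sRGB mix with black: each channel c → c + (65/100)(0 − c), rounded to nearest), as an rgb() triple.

#22FF29 is rgb(34, 255, 41).
Per channel, c → c + 0.65(0 − c):
  R: 34 + 0.65×(0−34) = 34 − 22.1 = 11.9 → 12
  G: 255 − 165.75 = 89.25 → 89
  B: 41 − 26.65 = 14.35 → 14

rgb(12, 89, 14)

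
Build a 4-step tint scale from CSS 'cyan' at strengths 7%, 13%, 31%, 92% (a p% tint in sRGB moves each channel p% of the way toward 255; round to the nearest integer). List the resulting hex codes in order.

#12FFFF, #21FFFF, #4FFFFF, #EBFFFF

CSS cyan is rgb(0, 255, 255).
7%: (0 + 17.85 = 17.85→18, 255→255, 255→255) → #12FFFF
13%: (0 + 33.15 = 33.15→33, 255→255, 255→255) → #21FFFF
31%: (0 + 79.05 = 79.05→79, 255→255, 255→255) → #4FFFFF
92%: (0 + 234.6 = 234.6→235, 255→255, 255→255) → #EBFFFF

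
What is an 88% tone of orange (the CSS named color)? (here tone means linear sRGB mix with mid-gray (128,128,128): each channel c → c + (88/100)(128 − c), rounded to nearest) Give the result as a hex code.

CSS orange is rgb(255, 165, 0).
An 88% tone moves each channel 88% toward 128:
  R: 255 + 0.88×(128−255) = 255 − 111.76 = 143.24 → 143
  G: 165 − 32.56 = 132.44 → 132
  B: 0 + 112.64 = 112.64 → 113
rgb(143, 132, 113) = #8F8471.

#8F8471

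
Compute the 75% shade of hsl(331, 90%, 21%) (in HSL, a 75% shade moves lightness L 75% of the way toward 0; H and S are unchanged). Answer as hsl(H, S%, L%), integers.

L moves 75% from 21 toward 0: 21 − 15.75 = 5.25 → 5.
H and S are unchanged.

hsl(331, 90%, 5%)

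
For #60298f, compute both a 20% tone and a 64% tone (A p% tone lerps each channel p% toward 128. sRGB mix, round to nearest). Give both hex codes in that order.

#663a8c, #746185

#60298f is rgb(96, 41, 143).
20% tone:
  R: 96 + 0.2×(128−96) = 96 + 6.4 = 102.4 → 102
  G: 41 + 0.2×(128−41) = 41 + 17.4 = 58.4 → 58
  B: 143 − 3 = 140 → 140
  → #663a8c
64% tone:
  R: 96 + 20.48 = 116.48 → 116
  G: 41 + 0.64×(128−41) = 41 + 55.68 = 96.68 → 97
  B: 143 − 9.6 = 133.4 → 133
  → #746185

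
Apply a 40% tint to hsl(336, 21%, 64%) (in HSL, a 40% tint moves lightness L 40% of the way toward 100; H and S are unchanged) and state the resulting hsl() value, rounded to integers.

L moves 40% from 64 toward 100: 64 + 14.4 = 78.4 → 78.
H and S are unchanged.

hsl(336, 21%, 78%)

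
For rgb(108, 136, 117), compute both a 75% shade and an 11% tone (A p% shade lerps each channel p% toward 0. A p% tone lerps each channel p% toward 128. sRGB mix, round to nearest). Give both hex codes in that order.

75% shade:
  R: 108 − 81 = 27 → 27
  G: 136 − 102 = 34 → 34
  B: 117 + 0.75×(0−117) = 117 − 87.75 = 29.25 → 29
  → #1b221d
11% tone:
  R: 108 + 0.11×(128−108) = 108 + 2.2 = 110.2 → 110
  G: 136 + 0.11×(128−136) = 136 − 0.88 = 135.12 → 135
  B: 117 + 1.21 = 118.21 → 118
  → #6e8776

#1b221d, #6e8776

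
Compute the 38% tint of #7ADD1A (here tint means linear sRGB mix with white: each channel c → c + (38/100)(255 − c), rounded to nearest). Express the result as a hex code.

#7ADD1A is rgb(122, 221, 26).
Lerp each channel 38% toward 255:
  R: 122 + 0.38×(255−122) = 122 + 50.54 = 172.54 → 173
  G: 221 + 12.92 = 233.92 → 234
  B: 26 + 0.38×(255−26) = 26 + 87.02 = 113.02 → 113
rgb(173, 234, 113) = #ADEA71.

#ADEA71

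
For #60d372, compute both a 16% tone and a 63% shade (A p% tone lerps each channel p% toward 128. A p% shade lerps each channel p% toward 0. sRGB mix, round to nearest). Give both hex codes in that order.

#65c674, #244e2a

#60d372 is rgb(96, 211, 114).
16% tone:
  R: 96 + 0.16×(128−96) = 96 + 5.12 = 101.12 → 101
  G: 211 + 0.16×(128−211) = 211 − 13.28 = 197.72 → 198
  B: 114 + 0.16×(128−114) = 114 + 2.24 = 116.24 → 116
  → #65c674
63% shade:
  R: 96 − 60.48 = 35.52 → 36
  G: 211 + 0.63×(0−211) = 211 − 132.93 = 78.07 → 78
  B: 114 − 71.82 = 42.18 → 42
  → #244e2a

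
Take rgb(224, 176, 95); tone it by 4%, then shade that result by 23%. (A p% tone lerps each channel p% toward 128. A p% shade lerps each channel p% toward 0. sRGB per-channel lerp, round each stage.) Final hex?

#a9864a

A 4% tone moves each channel 4% toward 128:
  R: 224 − 3.84 = 220.16 → 220
  G: 176 + 0.04×(128−176) = 176 − 1.92 = 174.08 → 174
  B: 95 + 0.04×(128−95) = 95 + 1.32 = 96.32 → 96
After the tone: rgb(220, 174, 96) = #dcae60.
A 23% shade moves each channel 23% toward 0:
  R: 220 + 0.23×(0−220) = 220 − 50.6 = 169.4 → 169
  G: 174 + 0.23×(0−174) = 174 − 40.02 = 133.98 → 134
  B: 96 − 22.08 = 73.92 → 74
rgb(169, 134, 74) = #a9864a.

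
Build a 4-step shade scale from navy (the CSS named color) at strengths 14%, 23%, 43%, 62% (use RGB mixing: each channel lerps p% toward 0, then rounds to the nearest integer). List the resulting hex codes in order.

#00006E, #000063, #000049, #000031

CSS navy is rgb(0, 0, 128).
14%: (0→0, 0→0, 128 − 17.92 = 110.08→110) → #00006E
23%: (0→0, 0→0, 128 − 29.44 = 98.56→99) → #000063
43%: (0→0, 0→0, 128 − 55.04 = 72.96→73) → #000049
62%: (0→0, 0→0, 128 − 79.36 = 48.64→49) → #000031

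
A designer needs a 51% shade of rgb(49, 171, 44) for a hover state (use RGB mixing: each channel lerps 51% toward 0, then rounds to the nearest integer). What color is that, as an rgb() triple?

Lerp each channel 51% toward 0:
  R: 49 + 0.51×(0−49) = 49 − 24.99 = 24.01 → 24
  G: 171 + 0.51×(0−171) = 171 − 87.21 = 83.79 → 84
  B: 44 + 0.51×(0−44) = 44 − 22.44 = 21.56 → 22

rgb(24, 84, 22)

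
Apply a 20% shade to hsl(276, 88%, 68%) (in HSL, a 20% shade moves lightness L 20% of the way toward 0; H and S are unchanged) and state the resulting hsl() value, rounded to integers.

L moves 20% from 68 toward 0: 68 − 13.6 = 54.4 → 54.
H and S are unchanged.

hsl(276, 88%, 54%)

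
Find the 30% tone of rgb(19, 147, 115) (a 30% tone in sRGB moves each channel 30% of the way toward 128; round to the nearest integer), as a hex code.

#348D77

A 30% tone moves each channel 30% toward 128:
  R: 19 + 32.7 = 51.7 → 52
  G: 147 + 0.3×(128−147) = 147 − 5.7 = 141.3 → 141
  B: 115 + 3.9 = 118.9 → 119
rgb(52, 141, 119) = #348D77.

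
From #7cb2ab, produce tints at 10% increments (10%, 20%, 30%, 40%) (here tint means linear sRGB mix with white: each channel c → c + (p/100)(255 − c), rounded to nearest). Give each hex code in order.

#89bab3, #96c1bc, #a3c9c4, #b0d1cd

#7cb2ab is rgb(124, 178, 171).
10%: (124 + 13.1 = 137.1→137, 178 + 7.7 = 185.7→186, 171 + 8.4 = 179.4→179) → #89bab3
20%: (124 + 26.2 = 150.2→150, 178 + 15.4 = 193.4→193, 171 + 16.8 = 187.8→188) → #96c1bc
30%: (124 + 39.3 = 163.3→163, 178 + 23.1 = 201.1→201, 171 + 25.2 = 196.2→196) → #a3c9c4
40%: (124 + 52.4 = 176.4→176, 178 + 30.8 = 208.8→209, 171 + 33.6 = 204.6→205) → #b0d1cd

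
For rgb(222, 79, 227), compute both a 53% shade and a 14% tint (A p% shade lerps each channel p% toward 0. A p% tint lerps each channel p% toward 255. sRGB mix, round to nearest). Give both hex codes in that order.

#68256B, #E368E7

53% shade:
  R: 222 + 0.53×(0−222) = 222 − 117.66 = 104.34 → 104
  G: 79 + 0.53×(0−79) = 79 − 41.87 = 37.13 → 37
  B: 227 − 120.31 = 106.69 → 107
  → #68256B
14% tint:
  R: 222 + 4.62 = 226.62 → 227
  G: 79 + 24.64 = 103.64 → 104
  B: 227 + 3.92 = 230.92 → 231
  → #E368E7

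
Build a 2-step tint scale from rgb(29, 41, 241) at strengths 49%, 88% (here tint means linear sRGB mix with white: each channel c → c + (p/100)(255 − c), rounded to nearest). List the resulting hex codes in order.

#8C92F8, #E4E5FD

49%: (29 + 110.74 = 139.74→140, 41 + 104.86 = 145.86→146, 241 + 6.86 = 247.86→248) → #8C92F8
88%: (29 + 198.88 = 227.88→228, 41 + 188.32 = 229.32→229, 241 + 12.32 = 253.32→253) → #E4E5FD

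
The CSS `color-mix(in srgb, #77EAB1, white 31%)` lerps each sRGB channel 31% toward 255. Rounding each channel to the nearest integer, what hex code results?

#A1F1C9

#77EAB1 is rgb(119, 234, 177).
A 31% tint moves each channel 31% toward 255:
  R: 119 + 0.31×(255−119) = 119 + 42.16 = 161.16 → 161
  G: 234 + 0.31×(255−234) = 234 + 6.51 = 240.51 → 241
  B: 177 + 0.31×(255−177) = 177 + 24.18 = 201.18 → 201
rgb(161, 241, 201) = #A1F1C9.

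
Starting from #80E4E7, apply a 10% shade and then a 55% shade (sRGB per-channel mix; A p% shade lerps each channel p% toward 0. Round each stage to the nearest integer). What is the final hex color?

#80E4E7 is rgb(128, 228, 231).
Per channel, c → c + 0.1(0 − c):
  R: 128 + 0.1×(0−128) = 128 − 12.8 = 115.2 → 115
  G: 228 − 22.8 = 205.2 → 205
  B: 231 − 23.1 = 207.9 → 208
After the shade: rgb(115, 205, 208) = #73CDD0.
Per channel, c → c + 0.55(0 − c):
  R: 115 + 0.55×(0−115) = 115 − 63.25 = 51.75 → 52
  G: 205 + 0.55×(0−205) = 205 − 112.75 = 92.25 → 92
  B: 208 − 114.4 = 93.6 → 94
rgb(52, 92, 94) = #345C5E.

#345C5E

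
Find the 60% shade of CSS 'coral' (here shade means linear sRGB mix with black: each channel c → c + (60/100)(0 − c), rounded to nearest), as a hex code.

CSS coral is rgb(255, 127, 80).
Per channel, c → c + 0.6(0 − c):
  R: 255 − 153 = 102 → 102
  G: 127 + 0.6×(0−127) = 127 − 76.2 = 50.8 → 51
  B: 80 − 48 = 32 → 32
rgb(102, 51, 32) = #663320.

#663320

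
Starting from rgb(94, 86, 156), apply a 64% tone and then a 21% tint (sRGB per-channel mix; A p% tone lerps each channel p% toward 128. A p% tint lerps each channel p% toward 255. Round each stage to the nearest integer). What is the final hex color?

Lerp each channel 64% toward 128:
  R: 94 + 0.64×(128−94) = 94 + 21.76 = 115.76 → 116
  G: 86 + 26.88 = 112.88 → 113
  B: 156 − 17.92 = 138.08 → 138
After the tone: rgb(116, 113, 138) = #74718a.
Per channel, c → c + 0.21(255 − c):
  R: 116 + 0.21×(255−116) = 116 + 29.19 = 145.19 → 145
  G: 113 + 0.21×(255−113) = 113 + 29.82 = 142.82 → 143
  B: 138 + 0.21×(255−138) = 138 + 24.57 = 162.57 → 163
rgb(145, 143, 163) = #918fa3.

#918fa3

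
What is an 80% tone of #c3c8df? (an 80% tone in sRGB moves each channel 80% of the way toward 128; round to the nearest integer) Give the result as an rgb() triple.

rgb(141, 142, 147)

#c3c8df is rgb(195, 200, 223).
Lerp each channel 80% toward 128:
  R: 195 − 53.6 = 141.4 → 141
  G: 200 − 57.6 = 142.4 → 142
  B: 223 + 0.8×(128−223) = 223 − 76 = 147 → 147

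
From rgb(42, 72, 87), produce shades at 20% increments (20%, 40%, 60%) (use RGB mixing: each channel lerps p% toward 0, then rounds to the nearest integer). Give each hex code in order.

#223A46, #192B34, #111D23

20%: (42 − 8.4 = 33.6→34, 72 − 14.4 = 57.6→58, 87 − 17.4 = 69.6→70) → #223A46
40%: (42 − 16.8 = 25.2→25, 72 − 28.8 = 43.2→43, 87 − 34.8 = 52.2→52) → #192B34
60%: (42 − 25.2 = 16.8→17, 72 − 43.2 = 28.8→29, 87 − 52.2 = 34.8→35) → #111D23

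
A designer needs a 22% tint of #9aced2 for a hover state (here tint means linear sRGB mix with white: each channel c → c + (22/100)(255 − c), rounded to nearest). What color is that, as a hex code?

#b0d9dc

#9aced2 is rgb(154, 206, 210).
Lerp each channel 22% toward 255:
  R: 154 + 0.22×(255−154) = 154 + 22.22 = 176.22 → 176
  G: 206 + 0.22×(255−206) = 206 + 10.78 = 216.78 → 217
  B: 210 + 0.22×(255−210) = 210 + 9.9 = 219.9 → 220
rgb(176, 217, 220) = #b0d9dc.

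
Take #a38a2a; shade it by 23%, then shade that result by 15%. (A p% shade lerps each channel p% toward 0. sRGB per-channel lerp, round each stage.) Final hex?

#a38a2a is rgb(163, 138, 42).
A 23% shade moves each channel 23% toward 0:
  R: 163 + 0.23×(0−163) = 163 − 37.49 = 125.51 → 126
  G: 138 + 0.23×(0−138) = 138 − 31.74 = 106.26 → 106
  B: 42 − 9.66 = 32.34 → 32
After the shade: rgb(126, 106, 32) = #7e6a20.
Per channel, c → c + 0.15(0 − c):
  R: 126 − 18.9 = 107.1 → 107
  G: 106 + 0.15×(0−106) = 106 − 15.9 = 90.1 → 90
  B: 32 + 0.15×(0−32) = 32 − 4.8 = 27.2 → 27
rgb(107, 90, 27) = #6b5a1b.

#6b5a1b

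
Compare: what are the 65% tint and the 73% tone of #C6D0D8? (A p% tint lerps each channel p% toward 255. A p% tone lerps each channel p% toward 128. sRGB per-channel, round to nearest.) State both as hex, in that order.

#C6D0D8 is rgb(198, 208, 216).
65% tint:
  R: 198 + 0.65×(255−198) = 198 + 37.05 = 235.05 → 235
  G: 208 + 30.55 = 238.55 → 239
  B: 216 + 0.65×(255−216) = 216 + 25.35 = 241.35 → 241
  → #EBEFF1
73% tone:
  R: 198 + 0.73×(128−198) = 198 − 51.1 = 146.9 → 147
  G: 208 − 58.4 = 149.6 → 150
  B: 216 − 64.24 = 151.76 → 152
  → #939698

#EBEFF1, #939698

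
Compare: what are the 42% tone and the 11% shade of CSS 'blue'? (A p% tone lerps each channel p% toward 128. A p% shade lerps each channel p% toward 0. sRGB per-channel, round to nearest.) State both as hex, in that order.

#3636CA, #0000E3

CSS blue is rgb(0, 0, 255).
42% tone:
  R: 0 + 0.42×(128−0) = 0 + 53.76 = 53.76 → 54
  G: 0 + 0.42×(128−0) = 0 + 53.76 = 53.76 → 54
  B: 255 − 53.34 = 201.66 → 202
  → #3636CA
11% shade:
  R: 0 + 0 = 0 → 0
  G: 0 + 0.11×(0−0) = 0 + 0 = 0 → 0
  B: 255 + 0.11×(0−255) = 255 − 28.05 = 226.95 → 227
  → #0000E3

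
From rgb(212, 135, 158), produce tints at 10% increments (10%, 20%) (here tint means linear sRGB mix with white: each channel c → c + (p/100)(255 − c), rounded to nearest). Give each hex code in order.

#D893A8, #DD9FB1

10%: (212 + 4.3 = 216.3→216, 135 + 12 = 147→147, 158 + 9.7 = 167.7→168) → #D893A8
20%: (212 + 8.6 = 220.6→221, 135 + 24 = 159→159, 158 + 19.4 = 177.4→177) → #DD9FB1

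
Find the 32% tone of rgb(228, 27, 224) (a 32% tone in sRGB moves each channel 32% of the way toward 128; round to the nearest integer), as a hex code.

#C43BC1

A 32% tone moves each channel 32% toward 128:
  R: 228 + 0.32×(128−228) = 228 − 32 = 196 → 196
  G: 27 + 0.32×(128−27) = 27 + 32.32 = 59.32 → 59
  B: 224 − 30.72 = 193.28 → 193
rgb(196, 59, 193) = #C43BC1.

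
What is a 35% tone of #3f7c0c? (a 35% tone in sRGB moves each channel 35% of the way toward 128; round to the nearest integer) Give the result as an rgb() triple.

#3f7c0c is rgb(63, 124, 12).
A 35% tone moves each channel 35% toward 128:
  R: 63 + 0.35×(128−63) = 63 + 22.75 = 85.75 → 86
  G: 124 + 0.35×(128−124) = 124 + 1.4 = 125.4 → 125
  B: 12 + 0.35×(128−12) = 12 + 40.6 = 52.6 → 53

rgb(86, 125, 53)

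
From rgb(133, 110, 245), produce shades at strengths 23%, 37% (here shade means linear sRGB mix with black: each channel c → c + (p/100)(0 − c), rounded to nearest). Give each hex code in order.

23%: (133 − 30.59 = 102.41→102, 110 − 25.3 = 84.7→85, 245 − 56.35 = 188.65→189) → #6655BD
37%: (133 − 49.21 = 83.79→84, 110 − 40.7 = 69.3→69, 245 − 90.65 = 154.35→154) → #54459A

#6655BD, #54459A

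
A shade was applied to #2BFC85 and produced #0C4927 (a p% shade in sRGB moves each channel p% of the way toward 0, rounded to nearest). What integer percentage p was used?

71%

#2BFC85 is rgb(43, 252, 133); #0C4927 is rgb(12, 73, 39).
On the G channel (widest range): 73 ≈ 252 + (p/100)(0 − 252), so p ≈ 100×(73 − 252)/(0 − 252) = -17900/-252 = 71.03.
p = 71 reproduces all three channels after rounding.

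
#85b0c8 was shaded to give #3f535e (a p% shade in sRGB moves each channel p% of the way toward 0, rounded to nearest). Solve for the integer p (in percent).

53%

#85b0c8 is rgb(133, 176, 200); #3f535e is rgb(63, 83, 94).
On the B channel (widest range): 94 ≈ 200 + (p/100)(0 − 200), so p ≈ 100×(94 − 200)/(0 − 200) = -10600/-200 = 53.00.
p = 53 reproduces all three channels after rounding.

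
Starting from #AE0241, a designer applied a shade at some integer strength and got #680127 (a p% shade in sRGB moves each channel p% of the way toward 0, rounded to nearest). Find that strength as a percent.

#AE0241 is rgb(174, 2, 65); #680127 is rgb(104, 1, 39).
On the R channel (widest range): 104 ≈ 174 + (p/100)(0 − 174), so p ≈ 100×(104 − 174)/(0 − 174) = -7000/-174 = 40.23.
p = 40 reproduces all three channels after rounding.

40%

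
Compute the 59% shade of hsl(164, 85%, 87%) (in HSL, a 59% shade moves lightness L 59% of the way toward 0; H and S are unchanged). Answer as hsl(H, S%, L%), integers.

hsl(164, 85%, 36%)

L moves 59% from 87 toward 0: 87 − 51.33 = 35.67 → 36.
H and S are unchanged.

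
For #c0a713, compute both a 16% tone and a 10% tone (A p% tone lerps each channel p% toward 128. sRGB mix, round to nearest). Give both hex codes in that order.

#c0a713 is rgb(192, 167, 19).
16% tone:
  R: 192 − 10.24 = 181.76 → 182
  G: 167 + 0.16×(128−167) = 167 − 6.24 = 160.76 → 161
  B: 19 + 0.16×(128−19) = 19 + 17.44 = 36.44 → 36
  → #b6a124
10% tone:
  R: 192 + 0.1×(128−192) = 192 − 6.4 = 185.6 → 186
  G: 167 + 0.1×(128−167) = 167 − 3.9 = 163.1 → 163
  B: 19 + 0.1×(128−19) = 19 + 10.9 = 29.9 → 30
  → #baa31e

#b6a124, #baa31e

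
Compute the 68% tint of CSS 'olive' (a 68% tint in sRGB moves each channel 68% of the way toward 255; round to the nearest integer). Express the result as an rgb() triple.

CSS olive is rgb(128, 128, 0).
Lerp each channel 68% toward 255:
  R: 128 + 0.68×(255−128) = 128 + 86.36 = 214.36 → 214
  G: 128 + 0.68×(255−128) = 128 + 86.36 = 214.36 → 214
  B: 0 + 0.68×(255−0) = 0 + 173.4 = 173.4 → 173

rgb(214, 214, 173)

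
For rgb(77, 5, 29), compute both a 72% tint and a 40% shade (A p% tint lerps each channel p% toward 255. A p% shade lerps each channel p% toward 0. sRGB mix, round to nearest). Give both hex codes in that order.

72% tint:
  R: 77 + 128.16 = 205.16 → 205
  G: 5 + 180 = 185 → 185
  B: 29 + 162.72 = 191.72 → 192
  → #cdb9c0
40% shade:
  R: 77 + 0.4×(0−77) = 77 − 30.8 = 46.2 → 46
  G: 5 + 0.4×(0−5) = 5 − 2 = 3 → 3
  B: 29 + 0.4×(0−29) = 29 − 11.6 = 17.4 → 17
  → #2e0311

#cdb9c0, #2e0311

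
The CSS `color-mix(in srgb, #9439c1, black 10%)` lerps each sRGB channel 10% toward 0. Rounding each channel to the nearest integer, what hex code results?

#8533ae

#9439c1 is rgb(148, 57, 193).
A 10% shade moves each channel 10% toward 0:
  R: 148 − 14.8 = 133.2 → 133
  G: 57 + 0.1×(0−57) = 57 − 5.7 = 51.3 → 51
  B: 193 − 19.3 = 173.7 → 174
rgb(133, 51, 174) = #8533ae.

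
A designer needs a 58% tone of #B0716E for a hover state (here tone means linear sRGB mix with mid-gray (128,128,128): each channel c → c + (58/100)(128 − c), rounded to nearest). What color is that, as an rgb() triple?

rgb(148, 122, 120)

#B0716E is rgb(176, 113, 110).
A 58% tone moves each channel 58% toward 128:
  R: 176 − 27.84 = 148.16 → 148
  G: 113 + 0.58×(128−113) = 113 + 8.7 = 121.7 → 122
  B: 110 + 10.44 = 120.44 → 120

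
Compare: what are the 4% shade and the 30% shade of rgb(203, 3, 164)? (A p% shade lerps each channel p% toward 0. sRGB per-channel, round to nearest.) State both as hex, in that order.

#C3039D, #8E0273

4% shade:
  R: 203 − 8.12 = 194.88 → 195
  G: 3 − 0.12 = 2.88 → 3
  B: 164 + 0.04×(0−164) = 164 − 6.56 = 157.44 → 157
  → #C3039D
30% shade:
  R: 203 + 0.3×(0−203) = 203 − 60.9 = 142.1 → 142
  G: 3 − 0.9 = 2.1 → 2
  B: 164 + 0.3×(0−164) = 164 − 49.2 = 114.8 → 115
  → #8E0273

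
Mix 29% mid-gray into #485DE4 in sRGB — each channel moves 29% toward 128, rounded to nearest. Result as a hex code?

#485DE4 is rgb(72, 93, 228).
Lerp each channel 29% toward 128:
  R: 72 + 16.24 = 88.24 → 88
  G: 93 + 10.15 = 103.15 → 103
  B: 228 + 0.29×(128−228) = 228 − 29 = 199 → 199
rgb(88, 103, 199) = #5867C7.

#5867C7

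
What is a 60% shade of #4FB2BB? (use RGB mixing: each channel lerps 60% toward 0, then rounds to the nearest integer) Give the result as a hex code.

#4FB2BB is rgb(79, 178, 187).
Per channel, c → c + 0.6(0 − c):
  R: 79 + 0.6×(0−79) = 79 − 47.4 = 31.6 → 32
  G: 178 − 106.8 = 71.2 → 71
  B: 187 − 112.2 = 74.8 → 75
rgb(32, 71, 75) = #20474B.

#20474B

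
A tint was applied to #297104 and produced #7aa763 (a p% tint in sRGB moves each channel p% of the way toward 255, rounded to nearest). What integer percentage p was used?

#297104 is rgb(41, 113, 4); #7aa763 is rgb(122, 167, 99).
On the B channel (widest range): 99 ≈ 4 + (p/100)(255 − 4), so p ≈ 100×(99 − 4)/(255 − 4) = 9500/251 = 37.85.
p = 38 reproduces all three channels after rounding.

38%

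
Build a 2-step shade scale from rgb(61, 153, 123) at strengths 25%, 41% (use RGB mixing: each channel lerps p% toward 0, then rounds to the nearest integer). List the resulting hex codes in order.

25%: (61 − 15.25 = 45.75→46, 153 − 38.25 = 114.75→115, 123 − 30.75 = 92.25→92) → #2e735c
41%: (61 − 25.01 = 35.99→36, 153 − 62.73 = 90.27→90, 123 − 50.43 = 72.57→73) → #245a49

#2e735c, #245a49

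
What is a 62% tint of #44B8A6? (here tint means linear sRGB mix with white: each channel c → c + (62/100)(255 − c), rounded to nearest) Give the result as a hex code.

#44B8A6 is rgb(68, 184, 166).
A 62% tint moves each channel 62% toward 255:
  R: 68 + 0.62×(255−68) = 68 + 115.94 = 183.94 → 184
  G: 184 + 0.62×(255−184) = 184 + 44.02 = 228.02 → 228
  B: 166 + 0.62×(255−166) = 166 + 55.18 = 221.18 → 221
rgb(184, 228, 221) = #B8E4DD.

#B8E4DD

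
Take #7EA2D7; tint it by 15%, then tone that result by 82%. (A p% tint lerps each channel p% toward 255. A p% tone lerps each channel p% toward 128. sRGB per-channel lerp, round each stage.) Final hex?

#838991

#7EA2D7 is rgb(126, 162, 215).
Per channel, c → c + 0.15(255 − c):
  R: 126 + 0.15×(255−126) = 126 + 19.35 = 145.35 → 145
  G: 162 + 0.15×(255−162) = 162 + 13.95 = 175.95 → 176
  B: 215 + 6 = 221 → 221
After the tint: rgb(145, 176, 221) = #91B0DD.
Lerp each channel 82% toward 128:
  R: 145 + 0.82×(128−145) = 145 − 13.94 = 131.06 → 131
  G: 176 − 39.36 = 136.64 → 137
  B: 221 + 0.82×(128−221) = 221 − 76.26 = 144.74 → 145
rgb(131, 137, 145) = #838991.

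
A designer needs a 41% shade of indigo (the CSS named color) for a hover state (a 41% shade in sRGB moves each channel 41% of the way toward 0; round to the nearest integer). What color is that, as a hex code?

CSS indigo is rgb(75, 0, 130).
Lerp each channel 41% toward 0:
  R: 75 + 0.41×(0−75) = 75 − 30.75 = 44.25 → 44
  G: 0 + 0.41×(0−0) = 0 + 0 = 0 → 0
  B: 130 − 53.3 = 76.7 → 77
rgb(44, 0, 77) = #2C004D.

#2C004D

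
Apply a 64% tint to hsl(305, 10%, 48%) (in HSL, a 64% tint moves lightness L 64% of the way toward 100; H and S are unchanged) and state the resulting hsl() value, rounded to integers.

hsl(305, 10%, 81%)

L moves 64% from 48 toward 100: 48 + 33.28 = 81.28 → 81.
H and S are unchanged.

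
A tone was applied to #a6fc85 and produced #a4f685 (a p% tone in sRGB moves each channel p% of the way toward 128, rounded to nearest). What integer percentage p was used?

#a6fc85 is rgb(166, 252, 133); #a4f685 is rgb(164, 246, 133).
On the G channel (widest range): 246 ≈ 252 + (p/100)(128 − 252), so p ≈ 100×(246 − 252)/(128 − 252) = -600/-124 = 4.84.
p = 5 reproduces all three channels after rounding.

5%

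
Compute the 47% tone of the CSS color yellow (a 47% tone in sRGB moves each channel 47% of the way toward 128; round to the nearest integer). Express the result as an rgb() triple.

rgb(195, 195, 60)

CSS yellow is rgb(255, 255, 0).
Per channel, c → c + 0.47(128 − c):
  R: 255 + 0.47×(128−255) = 255 − 59.69 = 195.31 → 195
  G: 255 + 0.47×(128−255) = 255 − 59.69 = 195.31 → 195
  B: 0 + 60.16 = 60.16 → 60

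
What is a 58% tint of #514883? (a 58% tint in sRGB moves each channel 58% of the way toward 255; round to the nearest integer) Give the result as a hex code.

#B6B2CB

#514883 is rgb(81, 72, 131).
A 58% tint moves each channel 58% toward 255:
  R: 81 + 0.58×(255−81) = 81 + 100.92 = 181.92 → 182
  G: 72 + 106.14 = 178.14 → 178
  B: 131 + 0.58×(255−131) = 131 + 71.92 = 202.92 → 203
rgb(182, 178, 203) = #B6B2CB.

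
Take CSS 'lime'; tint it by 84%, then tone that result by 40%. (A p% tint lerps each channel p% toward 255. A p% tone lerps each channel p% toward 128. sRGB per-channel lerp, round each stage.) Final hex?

#b4ccb4

CSS lime is rgb(0, 255, 0).
Per channel, c → c + 0.84(255 − c):
  R: 0 + 214.2 = 214.2 → 214
  G: 255 + 0.84×(255−255) = 255 + 0 = 255 → 255
  B: 0 + 214.2 = 214.2 → 214
After the tint: rgb(214, 255, 214) = #d6ffd6.
A 40% tone moves each channel 40% toward 128:
  R: 214 + 0.4×(128−214) = 214 − 34.4 = 179.6 → 180
  G: 255 − 50.8 = 204.2 → 204
  B: 214 − 34.4 = 179.6 → 180
rgb(180, 204, 180) = #b4ccb4.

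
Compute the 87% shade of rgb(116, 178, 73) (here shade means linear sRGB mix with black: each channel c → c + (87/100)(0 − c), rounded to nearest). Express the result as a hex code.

#0f1709

An 87% shade moves each channel 87% toward 0:
  R: 116 + 0.87×(0−116) = 116 − 100.92 = 15.08 → 15
  G: 178 + 0.87×(0−178) = 178 − 154.86 = 23.14 → 23
  B: 73 + 0.87×(0−73) = 73 − 63.51 = 9.49 → 9
rgb(15, 23, 9) = #0f1709.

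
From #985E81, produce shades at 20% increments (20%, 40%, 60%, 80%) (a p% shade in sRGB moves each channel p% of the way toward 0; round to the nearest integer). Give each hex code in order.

#7A4B67, #5B384D, #3D2634, #1E131A

#985E81 is rgb(152, 94, 129).
20%: (152 − 30.4 = 121.6→122, 94 − 18.8 = 75.2→75, 129 − 25.8 = 103.2→103) → #7A4B67
40%: (152 − 60.8 = 91.2→91, 94 − 37.6 = 56.4→56, 129 − 51.6 = 77.4→77) → #5B384D
60%: (152 − 91.2 = 60.8→61, 94 − 56.4 = 37.6→38, 129 − 77.4 = 51.6→52) → #3D2634
80%: (152 − 121.6 = 30.4→30, 94 − 75.2 = 18.8→19, 129 − 103.2 = 25.8→26) → #1E131A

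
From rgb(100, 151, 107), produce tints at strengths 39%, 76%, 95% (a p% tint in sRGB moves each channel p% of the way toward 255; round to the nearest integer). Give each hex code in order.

#a0c0a5, #dae6db, #f7faf8

39%: (100 + 60.45 = 160.45→160, 151 + 40.56 = 191.56→192, 107 + 57.72 = 164.72→165) → #a0c0a5
76%: (100 + 117.8 = 217.8→218, 151 + 79.04 = 230.04→230, 107 + 112.48 = 219.48→219) → #dae6db
95%: (100 + 147.25 = 247.25→247, 151 + 98.8 = 249.8→250, 107 + 140.6 = 247.6→248) → #f7faf8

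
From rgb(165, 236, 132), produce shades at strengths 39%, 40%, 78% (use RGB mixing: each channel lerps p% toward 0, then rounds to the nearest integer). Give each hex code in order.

39%: (165 − 64.35 = 100.65→101, 236 − 92.04 = 143.96→144, 132 − 51.48 = 80.52→81) → #659051
40%: (165 − 66 = 99→99, 236 − 94.4 = 141.6→142, 132 − 52.8 = 79.2→79) → #638E4F
78%: (165 − 128.7 = 36.3→36, 236 − 184.08 = 51.92→52, 132 − 102.96 = 29.04→29) → #24341D

#659051, #638E4F, #24341D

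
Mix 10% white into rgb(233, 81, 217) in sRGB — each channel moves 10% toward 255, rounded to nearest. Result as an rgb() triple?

Per channel, c → c + 0.1(255 − c):
  R: 233 + 2.2 = 235.2 → 235
  G: 81 + 17.4 = 98.4 → 98
  B: 217 + 0.1×(255−217) = 217 + 3.8 = 220.8 → 221

rgb(235, 98, 221)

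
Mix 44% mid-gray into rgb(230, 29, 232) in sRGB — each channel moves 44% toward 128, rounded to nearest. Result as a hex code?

#B949BA

Per channel, c → c + 0.44(128 − c):
  R: 230 − 44.88 = 185.12 → 185
  G: 29 + 0.44×(128−29) = 29 + 43.56 = 72.56 → 73
  B: 232 + 0.44×(128−232) = 232 − 45.76 = 186.24 → 186
rgb(185, 73, 186) = #B949BA.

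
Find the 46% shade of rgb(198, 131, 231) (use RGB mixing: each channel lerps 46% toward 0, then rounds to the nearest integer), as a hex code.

#6b477d

A 46% shade moves each channel 46% toward 0:
  R: 198 − 91.08 = 106.92 → 107
  G: 131 + 0.46×(0−131) = 131 − 60.26 = 70.74 → 71
  B: 231 − 106.26 = 124.74 → 125
rgb(107, 71, 125) = #6b477d.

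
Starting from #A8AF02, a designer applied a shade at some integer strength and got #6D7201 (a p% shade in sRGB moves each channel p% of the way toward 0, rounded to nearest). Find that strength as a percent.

#A8AF02 is rgb(168, 175, 2); #6D7201 is rgb(109, 114, 1).
On the G channel (widest range): 114 ≈ 175 + (p/100)(0 − 175), so p ≈ 100×(114 − 175)/(0 − 175) = -6100/-175 = 34.86.
p = 35 reproduces all three channels after rounding.

35%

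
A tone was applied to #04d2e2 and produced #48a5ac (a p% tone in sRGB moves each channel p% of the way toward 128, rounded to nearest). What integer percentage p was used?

55%

#04d2e2 is rgb(4, 210, 226); #48a5ac is rgb(72, 165, 172).
On the R channel (widest range): 72 ≈ 4 + (p/100)(128 − 4), so p ≈ 100×(72 − 4)/(128 − 4) = 6800/124 = 54.84.
p = 55 reproduces all three channels after rounding.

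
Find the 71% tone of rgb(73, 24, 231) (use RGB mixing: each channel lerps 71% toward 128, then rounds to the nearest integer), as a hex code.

#70629E

Lerp each channel 71% toward 128:
  R: 73 + 0.71×(128−73) = 73 + 39.05 = 112.05 → 112
  G: 24 + 73.84 = 97.84 → 98
  B: 231 + 0.71×(128−231) = 231 − 73.13 = 157.87 → 158
rgb(112, 98, 158) = #70629E.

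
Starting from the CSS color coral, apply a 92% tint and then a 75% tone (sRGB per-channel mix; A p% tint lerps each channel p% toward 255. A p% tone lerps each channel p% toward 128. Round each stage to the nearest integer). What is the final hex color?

CSS coral is rgb(255, 127, 80).
A 92% tint moves each channel 92% toward 255:
  R: 255 + 0 = 255 → 255
  G: 127 + 0.92×(255−127) = 127 + 117.76 = 244.76 → 245
  B: 80 + 0.92×(255−80) = 80 + 161 = 241 → 241
After the tint: rgb(255, 245, 241) = #FFF5F1.
Per channel, c → c + 0.75(128 − c):
  R: 255 + 0.75×(128−255) = 255 − 95.25 = 159.75 → 160
  G: 245 + 0.75×(128−245) = 245 − 87.75 = 157.25 → 157
  B: 241 + 0.75×(128−241) = 241 − 84.75 = 156.25 → 156
rgb(160, 157, 156) = #A09D9C.

#A09D9C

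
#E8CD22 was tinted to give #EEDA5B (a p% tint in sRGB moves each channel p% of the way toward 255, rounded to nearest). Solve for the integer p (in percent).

#E8CD22 is rgb(232, 205, 34); #EEDA5B is rgb(238, 218, 91).
On the B channel (widest range): 91 ≈ 34 + (p/100)(255 − 34), so p ≈ 100×(91 − 34)/(255 − 34) = 5700/221 = 25.79.
p = 26 reproduces all three channels after rounding.

26%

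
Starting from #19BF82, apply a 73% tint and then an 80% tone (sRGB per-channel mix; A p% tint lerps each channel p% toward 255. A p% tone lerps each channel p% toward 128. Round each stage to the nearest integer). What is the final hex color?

#19BF82 is rgb(25, 191, 130).
Lerp each channel 73% toward 255:
  R: 25 + 0.73×(255−25) = 25 + 167.9 = 192.9 → 193
  G: 191 + 46.72 = 237.72 → 238
  B: 130 + 0.73×(255−130) = 130 + 91.25 = 221.25 → 221
After the tint: rgb(193, 238, 221) = #C1EEDD.
Lerp each channel 80% toward 128:
  R: 193 + 0.8×(128−193) = 193 − 52 = 141 → 141
  G: 238 − 88 = 150 → 150
  B: 221 + 0.8×(128−221) = 221 − 74.4 = 146.6 → 147
rgb(141, 150, 147) = #8D9693.

#8D9693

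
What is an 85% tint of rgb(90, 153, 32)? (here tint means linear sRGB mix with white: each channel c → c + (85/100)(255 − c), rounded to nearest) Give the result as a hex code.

#E6F0DE

Lerp each channel 85% toward 255:
  R: 90 + 140.25 = 230.25 → 230
  G: 153 + 86.7 = 239.7 → 240
  B: 32 + 189.55 = 221.55 → 222
rgb(230, 240, 222) = #E6F0DE.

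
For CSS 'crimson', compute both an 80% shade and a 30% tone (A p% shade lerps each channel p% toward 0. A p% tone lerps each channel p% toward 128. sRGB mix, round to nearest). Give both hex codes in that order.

CSS crimson is rgb(220, 20, 60).
80% shade:
  R: 220 + 0.8×(0−220) = 220 − 176 = 44 → 44
  G: 20 − 16 = 4 → 4
  B: 60 + 0.8×(0−60) = 60 − 48 = 12 → 12
  → #2C040C
30% tone:
  R: 220 + 0.3×(128−220) = 220 − 27.6 = 192.4 → 192
  G: 20 + 32.4 = 52.4 → 52
  B: 60 + 0.3×(128−60) = 60 + 20.4 = 80.4 → 80
  → #C03450

#2C040C, #C03450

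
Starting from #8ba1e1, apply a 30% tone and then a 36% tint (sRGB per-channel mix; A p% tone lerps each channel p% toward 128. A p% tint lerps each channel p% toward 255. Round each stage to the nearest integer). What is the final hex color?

#b3bcd9

#8ba1e1 is rgb(139, 161, 225).
Per channel, c → c + 0.3(128 − c):
  R: 139 − 3.3 = 135.7 → 136
  G: 161 + 0.3×(128−161) = 161 − 9.9 = 151.1 → 151
  B: 225 + 0.3×(128−225) = 225 − 29.1 = 195.9 → 196
After the tone: rgb(136, 151, 196) = #8897c4.
Per channel, c → c + 0.36(255 − c):
  R: 136 + 0.36×(255−136) = 136 + 42.84 = 178.84 → 179
  G: 151 + 0.36×(255−151) = 151 + 37.44 = 188.44 → 188
  B: 196 + 21.24 = 217.24 → 217
rgb(179, 188, 217) = #b3bcd9.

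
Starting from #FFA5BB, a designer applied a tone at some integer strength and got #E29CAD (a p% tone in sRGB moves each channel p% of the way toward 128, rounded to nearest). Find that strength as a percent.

#FFA5BB is rgb(255, 165, 187); #E29CAD is rgb(226, 156, 173).
On the R channel (widest range): 226 ≈ 255 + (p/100)(128 − 255), so p ≈ 100×(226 − 255)/(128 − 255) = -2900/-127 = 22.83.
p = 23 reproduces all three channels after rounding.

23%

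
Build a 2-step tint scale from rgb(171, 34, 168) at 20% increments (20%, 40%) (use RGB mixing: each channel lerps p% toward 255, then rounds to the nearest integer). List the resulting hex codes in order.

#BC4EB9, #CD7ACB

20%: (171 + 16.8 = 187.8→188, 34 + 44.2 = 78.2→78, 168 + 17.4 = 185.4→185) → #BC4EB9
40%: (171 + 33.6 = 204.6→205, 34 + 88.4 = 122.4→122, 168 + 34.8 = 202.8→203) → #CD7ACB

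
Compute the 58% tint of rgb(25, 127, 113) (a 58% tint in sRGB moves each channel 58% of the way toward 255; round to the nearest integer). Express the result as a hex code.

#9EC9C3

Lerp each channel 58% toward 255:
  R: 25 + 133.4 = 158.4 → 158
  G: 127 + 74.24 = 201.24 → 201
  B: 113 + 82.36 = 195.36 → 195
rgb(158, 201, 195) = #9EC9C3.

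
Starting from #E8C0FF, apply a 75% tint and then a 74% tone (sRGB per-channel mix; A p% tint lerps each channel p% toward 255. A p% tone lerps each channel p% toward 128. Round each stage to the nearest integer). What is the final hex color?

#E8C0FF is rgb(232, 192, 255).
A 75% tint moves each channel 75% toward 255:
  R: 232 + 17.25 = 249.25 → 249
  G: 192 + 0.75×(255−192) = 192 + 47.25 = 239.25 → 239
  B: 255 + 0.75×(255−255) = 255 + 0 = 255 → 255
After the tint: rgb(249, 239, 255) = #F9EFFF.
Lerp each channel 74% toward 128:
  R: 249 + 0.74×(128−249) = 249 − 89.54 = 159.46 → 159
  G: 239 − 82.14 = 156.86 → 157
  B: 255 − 93.98 = 161.02 → 161
rgb(159, 157, 161) = #9F9DA1.

#9F9DA1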